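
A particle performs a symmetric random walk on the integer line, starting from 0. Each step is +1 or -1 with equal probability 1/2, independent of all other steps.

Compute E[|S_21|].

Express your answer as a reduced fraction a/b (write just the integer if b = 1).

Answer: 969969/262144

Derivation:
S_21 takes values m ≡ 1 (mod 2) with |m| ≤ 21; P(S_21=m) = C(21,(21+m)/2)/2^21.
Total paths: 2^21 = 2097152
Distribution: P(S=-21)=1/2097152, P(S=-19)=21/2097152, P(S=-17)=210/2097152, P(S=-15)=1330/2097152, P(S=-13)=5985/2097152, P(S=-11)=20349/2097152, P(S=-9)=54264/2097152, P(S=-7)=116280/2097152, P(S=-5)=203490/2097152, P(S=-3)=293930/2097152, P(S=-1)=352716/2097152, P(S=1)=352716/2097152, P(S=3)=293930/2097152, P(S=5)=203490/2097152, P(S=7)=116280/2097152, P(S=9)=54264/2097152, P(S=11)=20349/2097152, P(S=13)=5985/2097152, P(S=15)=1330/2097152, P(S=17)=210/2097152, P(S=19)=21/2097152, P(S=21)=1/2097152
E[|S_21|] = Σ_m |m|·P(S_21=m) = 7759752/2097152 = 969969/262144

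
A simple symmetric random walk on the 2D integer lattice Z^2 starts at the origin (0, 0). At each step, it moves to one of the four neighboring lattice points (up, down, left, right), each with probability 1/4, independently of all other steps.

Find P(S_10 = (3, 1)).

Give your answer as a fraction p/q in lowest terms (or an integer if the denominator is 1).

Let h be the number of horizontal steps (so 10-h are vertical). To end at (3,1) need (h+3)/2 right-steps and ((10-h)+1)/2 up-steps.
Sum over h with 3 ≤ h ≤ 9, h ≡ 1 (mod 2), 10-h ≡ 1 (mod 2):
h=3: C(10,3)·C(3,3)·C(7,4) = 120·1·35 = 4200
h=5: C(10,5)·C(5,4)·C(5,3) = 252·5·10 = 12600
h=7: C(10,7)·C(7,5)·C(3,2) = 120·21·3 = 7560
h=9: C(10,9)·C(9,6)·C(1,1) = 10·84·1 = 840
Total favorable: 25200
Total paths: 4^10 = 1048576
P = 25200/1048576 = 1575/65536

Answer: 1575/65536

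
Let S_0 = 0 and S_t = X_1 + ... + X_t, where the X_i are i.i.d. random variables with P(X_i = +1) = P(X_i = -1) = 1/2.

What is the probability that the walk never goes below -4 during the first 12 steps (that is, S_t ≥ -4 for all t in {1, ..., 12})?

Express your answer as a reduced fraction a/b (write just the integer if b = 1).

Answer: 1749/2048

Derivation:
Let f(t,s) = #length-t paths at position s with S_1..S_t all ≥ -4.
f(t,s) = f(t-1,s-1) + f(t-1,s+1) for s ≥ -4; f(t,s) = 0 for s < -4.
t=0: f(0,0)=1
t=1: f(1,-1)=1 f(1,1)=1
t=2: f(2,-2)=1 f(2,0)=2 f(2,2)=1
t=3: f(3,-3)=1 f(3,-1)=3 f(3,1)=3 f(3,3)=1
t=4: f(4,-4)=1 f(4,-2)=4 f(4,0)=6 f(4,2)=4 f(4,4)=1
t=5: f(5,-3)=5 f(5,-1)=10 f(5,1)=10 f(5,3)=5 f(5,5)=1
t=6: f(6,-4)=5 f(6,-2)=15 f(6,0)=20 f(6,2)=15 f(6,4)=6 f(6,6)=1
t=7: f(7,-3)=20 f(7,-1)=35 f(7,1)=35 f(7,3)=21 f(7,5)=7 f(7,7)=1
t=8: f(8,-4)=20 f(8,-2)=55 f(8,0)=70 f(8,2)=56 f(8,4)=28 f(8,6)=8 f(8,8)=1
t=9: f(9,-3)=75 f(9,-1)=125 f(9,1)=126 f(9,3)=84 f(9,5)=36 f(9,7)=9 f(9,9)=1
t=10: f(10,-4)=75 f(10,-2)=200 f(10,0)=251 f(10,2)=210 f(10,4)=120 f(10,6)=45 f(10,8)=10 f(10,10)=1
t=11: f(11,-3)=275 f(11,-1)=451 f(11,1)=461 f(11,3)=330 f(11,5)=165 f(11,7)=55 f(11,9)=11 f(11,11)=1
t=12: f(12,-4)=275 f(12,-2)=726 f(12,0)=912 f(12,2)=791 f(12,4)=495 f(12,6)=220 f(12,8)=66 f(12,10)=12 f(12,12)=1
Σ_s f(12,s) = 3498
P = 3498/4096 = 1749/2048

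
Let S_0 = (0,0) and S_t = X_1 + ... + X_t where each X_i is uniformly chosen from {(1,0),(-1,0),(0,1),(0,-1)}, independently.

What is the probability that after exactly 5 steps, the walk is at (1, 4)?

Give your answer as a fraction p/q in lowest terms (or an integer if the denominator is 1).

Let h be the number of horizontal steps (so 5-h are vertical). To end at (1,4) need (h+1)/2 right-steps and ((5-h)+4)/2 up-steps.
Sum over h with 1 ≤ h ≤ 1, h ≡ 1 (mod 2), 5-h ≡ 0 (mod 2):
h=1: C(5,1)·C(1,1)·C(4,4) = 5·1·1 = 5
Total favorable: 5
Total paths: 4^5 = 1024
P = 5/1024 = 5/1024

Answer: 5/1024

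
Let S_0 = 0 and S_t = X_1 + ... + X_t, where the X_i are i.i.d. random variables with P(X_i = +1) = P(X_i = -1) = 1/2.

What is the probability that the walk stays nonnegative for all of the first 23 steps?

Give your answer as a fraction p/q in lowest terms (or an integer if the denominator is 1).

Answer: 676039/4194304

Derivation:
Let f(t,s) = #length-t paths at position s with S_1..S_t all ≥ 0.
f(t,s) = f(t-1,s-1) + f(t-1,s+1) for s ≥ 0; f(t,s) = 0 for s < 0.
t=0: f(0,0)=1
t=1: f(1,1)=1
t=2: f(2,0)=1 f(2,2)=1
t=3: f(3,1)=2 f(3,3)=1
t=4: f(4,0)=2 f(4,2)=3 f(4,4)=1
t=5: f(5,1)=5 f(5,3)=4 f(5,5)=1
t=6: f(6,0)=5 f(6,2)=9 f(6,4)=5 f(6,6)=1
t=7: f(7,1)=14 f(7,3)=14 f(7,5)=6 f(7,7)=1
t=8: f(8,0)=14 f(8,2)=28 f(8,4)=20 f(8,6)=7 f(8,8)=1
t=9: f(9,1)=42 f(9,3)=48 f(9,5)=27 f(9,7)=8 f(9,9)=1
t=10: f(10,0)=42 f(10,2)=90 f(10,4)=75 f(10,6)=35 f(10,8)=9 f(10,10)=1
t=11: f(11,1)=132 f(11,3)=165 f(11,5)=110 f(11,7)=44 f(11,9)=10 f(11,11)=1
t=12: f(12,0)=132 f(12,2)=297 f(12,4)=275 f(12,6)=154 f(12,8)=54 f(12,10)=11 f(12,12)=1
t=13: f(13,1)=429 f(13,3)=572 f(13,5)=429 f(13,7)=208 f(13,9)=65 f(13,11)=12 f(13,13)=1
t=14: f(14,0)=429 f(14,2)=1001 f(14,4)=1001 f(14,6)=637 f(14,8)=273 f(14,10)=77 f(14,12)=13 f(14,14)=1
t=15: f(15,1)=1430 f(15,3)=2002 f(15,5)=1638 f(15,7)=910 f(15,9)=350 f(15,11)=90 f(15,13)=14 f(15,15)=1
t=16: f(16,0)=1430 f(16,2)=3432 f(16,4)=3640 f(16,6)=2548 f(16,8)=1260 f(16,10)=440 f(16,12)=104 f(16,14)=15 f(16,16)=1
t=17: f(17,1)=4862 f(17,3)=7072 f(17,5)=6188 f(17,7)=3808 f(17,9)=1700 f(17,11)=544 f(17,13)=119 f(17,15)=16 f(17,17)=1
t=18: f(18,0)=4862 f(18,2)=11934 f(18,4)=13260 f(18,6)=9996 f(18,8)=5508 f(18,10)=2244 f(18,12)=663 f(18,14)=135 f(18,16)=17 f(18,18)=1
t=19: f(19,1)=16796 f(19,3)=25194 f(19,5)=23256 f(19,7)=15504 f(19,9)=7752 f(19,11)=2907 f(19,13)=798 f(19,15)=152 f(19,17)=18 f(19,19)=1
t=20: f(20,0)=16796 f(20,2)=41990 f(20,4)=48450 f(20,6)=38760 f(20,8)=23256 f(20,10)=10659 f(20,12)=3705 f(20,14)=950 f(20,16)=170 f(20,18)=19 f(20,20)=1
t=21: f(21,1)=58786 f(21,3)=90440 f(21,5)=87210 f(21,7)=62016 f(21,9)=33915 f(21,11)=14364 f(21,13)=4655 f(21,15)=1120 f(21,17)=189 f(21,19)=20 f(21,21)=1
t=22: f(22,0)=58786 f(22,2)=149226 f(22,4)=177650 f(22,6)=149226 f(22,8)=95931 f(22,10)=48279 f(22,12)=19019 f(22,14)=5775 f(22,16)=1309 f(22,18)=209 f(22,20)=21 f(22,22)=1
t=23: f(23,1)=208012 f(23,3)=326876 f(23,5)=326876 f(23,7)=245157 f(23,9)=144210 f(23,11)=67298 f(23,13)=24794 f(23,15)=7084 f(23,17)=1518 f(23,19)=230 f(23,21)=22 f(23,23)=1
Σ_s f(23,s) = 1352078
P = 1352078/8388608 = 676039/4194304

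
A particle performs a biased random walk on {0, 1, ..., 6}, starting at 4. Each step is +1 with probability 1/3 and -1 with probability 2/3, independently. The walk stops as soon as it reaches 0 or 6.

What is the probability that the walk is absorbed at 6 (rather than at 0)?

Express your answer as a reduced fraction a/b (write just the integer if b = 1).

Biased walk: p = 1/3, q = 2/3, r = q/p = 2
Gambler's ruin: P(hit 6 before 0 | start at 4) = (1 - r^a)/(1 - r^N)
r^4 = 16; r^6 = 64
P = (1 - 16) / (1 - 64) = -15 / -63 = 5/21

Answer: 5/21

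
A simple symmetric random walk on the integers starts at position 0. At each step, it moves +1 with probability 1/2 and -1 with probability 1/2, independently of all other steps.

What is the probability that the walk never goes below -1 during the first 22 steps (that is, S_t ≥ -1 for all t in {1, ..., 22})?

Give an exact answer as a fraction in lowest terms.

Answer: 676039/2097152

Derivation:
Let f(t,s) = #length-t paths at position s with S_1..S_t all ≥ -1.
f(t,s) = f(t-1,s-1) + f(t-1,s+1) for s ≥ -1; f(t,s) = 0 for s < -1.
t=0: f(0,0)=1
t=1: f(1,-1)=1 f(1,1)=1
t=2: f(2,0)=2 f(2,2)=1
t=3: f(3,-1)=2 f(3,1)=3 f(3,3)=1
t=4: f(4,0)=5 f(4,2)=4 f(4,4)=1
t=5: f(5,-1)=5 f(5,1)=9 f(5,3)=5 f(5,5)=1
t=6: f(6,0)=14 f(6,2)=14 f(6,4)=6 f(6,6)=1
t=7: f(7,-1)=14 f(7,1)=28 f(7,3)=20 f(7,5)=7 f(7,7)=1
t=8: f(8,0)=42 f(8,2)=48 f(8,4)=27 f(8,6)=8 f(8,8)=1
t=9: f(9,-1)=42 f(9,1)=90 f(9,3)=75 f(9,5)=35 f(9,7)=9 f(9,9)=1
t=10: f(10,0)=132 f(10,2)=165 f(10,4)=110 f(10,6)=44 f(10,8)=10 f(10,10)=1
t=11: f(11,-1)=132 f(11,1)=297 f(11,3)=275 f(11,5)=154 f(11,7)=54 f(11,9)=11 f(11,11)=1
t=12: f(12,0)=429 f(12,2)=572 f(12,4)=429 f(12,6)=208 f(12,8)=65 f(12,10)=12 f(12,12)=1
t=13: f(13,-1)=429 f(13,1)=1001 f(13,3)=1001 f(13,5)=637 f(13,7)=273 f(13,9)=77 f(13,11)=13 f(13,13)=1
t=14: f(14,0)=1430 f(14,2)=2002 f(14,4)=1638 f(14,6)=910 f(14,8)=350 f(14,10)=90 f(14,12)=14 f(14,14)=1
t=15: f(15,-1)=1430 f(15,1)=3432 f(15,3)=3640 f(15,5)=2548 f(15,7)=1260 f(15,9)=440 f(15,11)=104 f(15,13)=15 f(15,15)=1
t=16: f(16,0)=4862 f(16,2)=7072 f(16,4)=6188 f(16,6)=3808 f(16,8)=1700 f(16,10)=544 f(16,12)=119 f(16,14)=16 f(16,16)=1
t=17: f(17,-1)=4862 f(17,1)=11934 f(17,3)=13260 f(17,5)=9996 f(17,7)=5508 f(17,9)=2244 f(17,11)=663 f(17,13)=135 f(17,15)=17 f(17,17)=1
t=18: f(18,0)=16796 f(18,2)=25194 f(18,4)=23256 f(18,6)=15504 f(18,8)=7752 f(18,10)=2907 f(18,12)=798 f(18,14)=152 f(18,16)=18 f(18,18)=1
t=19: f(19,-1)=16796 f(19,1)=41990 f(19,3)=48450 f(19,5)=38760 f(19,7)=23256 f(19,9)=10659 f(19,11)=3705 f(19,13)=950 f(19,15)=170 f(19,17)=19 f(19,19)=1
t=20: f(20,0)=58786 f(20,2)=90440 f(20,4)=87210 f(20,6)=62016 f(20,8)=33915 f(20,10)=14364 f(20,12)=4655 f(20,14)=1120 f(20,16)=189 f(20,18)=20 f(20,20)=1
t=21: f(21,-1)=58786 f(21,1)=149226 f(21,3)=177650 f(21,5)=149226 f(21,7)=95931 f(21,9)=48279 f(21,11)=19019 f(21,13)=5775 f(21,15)=1309 f(21,17)=209 f(21,19)=21 f(21,21)=1
t=22: f(22,0)=208012 f(22,2)=326876 f(22,4)=326876 f(22,6)=245157 f(22,8)=144210 f(22,10)=67298 f(22,12)=24794 f(22,14)=7084 f(22,16)=1518 f(22,18)=230 f(22,20)=22 f(22,22)=1
Σ_s f(22,s) = 1352078
P = 1352078/4194304 = 676039/2097152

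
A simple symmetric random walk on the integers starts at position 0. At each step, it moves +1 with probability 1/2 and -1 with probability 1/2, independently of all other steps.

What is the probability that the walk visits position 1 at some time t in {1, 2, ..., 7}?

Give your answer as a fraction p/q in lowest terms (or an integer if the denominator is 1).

Answer: 93/128

Derivation:
Count via complement. Let g(t,s) = #length-t paths at position s with S_1..S_t all ≠ 1.
g(t,s) = g(t-1,s-1) + g(t-1,s+1) for s ≠ 1; g(t,1) = 0.
t=0: g(0,0)=1
t=1: g(1,-1)=1
t=2: g(2,-2)=1 g(2,0)=1
t=3: g(3,-3)=1 g(3,-1)=2
t=4: g(4,-4)=1 g(4,-2)=3 g(4,0)=2
t=5: g(5,-5)=1 g(5,-3)=4 g(5,-1)=5
t=6: g(6,-6)=1 g(6,-4)=5 g(6,-2)=9 g(6,0)=5
t=7: g(7,-7)=1 g(7,-5)=6 g(7,-3)=14 g(7,-1)=14
Paths never hitting 1: Σ_s g(7,s) = 35
Paths hitting 1: 2^7 - 35 = 93
P = 93/128 = 93/128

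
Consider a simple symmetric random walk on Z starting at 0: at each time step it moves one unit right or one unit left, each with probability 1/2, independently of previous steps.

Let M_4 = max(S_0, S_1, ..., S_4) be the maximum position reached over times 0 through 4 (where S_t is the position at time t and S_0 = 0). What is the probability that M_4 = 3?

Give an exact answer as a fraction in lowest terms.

Let M_4 = max(S_0,...,S_4). Use the reflection principle: for j ≥ 1, #{paths with M_4 ≥ j} = #{S_4 ≥ j} + #{S_4 ≥ j+1}.
By reflection, #{M_4 ≥ 3} = #{S_4 ≥ 3} + #{S_4 ≥ 4} = 1 + 1 = 2.
#{M_4 ≥ 4} = #{S_4 ≥ 4} + #{S_4 ≥ 5} = 1 + 0 = 1.
#{M_4 = 3} = 2 - 1 = 1.
P(M_4 = 3) = 1/16 = 1/16

Answer: 1/16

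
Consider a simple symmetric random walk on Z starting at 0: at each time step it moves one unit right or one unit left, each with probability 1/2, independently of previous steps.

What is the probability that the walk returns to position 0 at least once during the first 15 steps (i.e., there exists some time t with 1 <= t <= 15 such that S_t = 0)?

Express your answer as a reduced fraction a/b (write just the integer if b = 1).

Count via complement. Let g(t,s) = #length-t paths at position s with S_1..S_t all ≠ 0.
g(t,s) = g(t-1,s-1) + g(t-1,s+1) for s ≠ 0; g(t,0) = 0.
t=0: g(0,0)=1
t=1: g(1,-1)=1 g(1,1)=1
t=2: g(2,-2)=1 g(2,2)=1
t=3: g(3,-3)=1 g(3,-1)=1 g(3,1)=1 g(3,3)=1
t=4: g(4,-4)=1 g(4,-2)=2 g(4,2)=2 g(4,4)=1
t=5: g(5,-5)=1 g(5,-3)=3 g(5,-1)=2 g(5,1)=2 g(5,3)=3 g(5,5)=1
t=6: g(6,-6)=1 g(6,-4)=4 g(6,-2)=5 g(6,2)=5 g(6,4)=4 g(6,6)=1
t=7: g(7,-7)=1 g(7,-5)=5 g(7,-3)=9 g(7,-1)=5 g(7,1)=5 g(7,3)=9 g(7,5)=5 g(7,7)=1
t=8: g(8,-8)=1 g(8,-6)=6 g(8,-4)=14 g(8,-2)=14 g(8,2)=14 g(8,4)=14 g(8,6)=6 g(8,8)=1
t=9: g(9,-9)=1 g(9,-7)=7 g(9,-5)=20 g(9,-3)=28 g(9,-1)=14 g(9,1)=14 g(9,3)=28 g(9,5)=20 g(9,7)=7 g(9,9)=1
t=10: g(10,-10)=1 g(10,-8)=8 g(10,-6)=27 g(10,-4)=48 g(10,-2)=42 g(10,2)=42 g(10,4)=48 g(10,6)=27 g(10,8)=8 g(10,10)=1
t=11: g(11,-11)=1 g(11,-9)=9 g(11,-7)=35 g(11,-5)=75 g(11,-3)=90 g(11,-1)=42 g(11,1)=42 g(11,3)=90 g(11,5)=75 g(11,7)=35 g(11,9)=9 g(11,11)=1
t=12: g(12,-12)=1 g(12,-10)=10 g(12,-8)=44 g(12,-6)=110 g(12,-4)=165 g(12,-2)=132 g(12,2)=132 g(12,4)=165 g(12,6)=110 g(12,8)=44 g(12,10)=10 g(12,12)=1
t=13: g(13,-13)=1 g(13,-11)=11 g(13,-9)=54 g(13,-7)=154 g(13,-5)=275 g(13,-3)=297 g(13,-1)=132 g(13,1)=132 g(13,3)=297 g(13,5)=275 g(13,7)=154 g(13,9)=54 g(13,11)=11 g(13,13)=1
t=14: g(14,-14)=1 g(14,-12)=12 g(14,-10)=65 g(14,-8)=208 g(14,-6)=429 g(14,-4)=572 g(14,-2)=429 g(14,2)=429 g(14,4)=572 g(14,6)=429 g(14,8)=208 g(14,10)=65 g(14,12)=12 g(14,14)=1
t=15: g(15,-15)=1 g(15,-13)=13 g(15,-11)=77 g(15,-9)=273 g(15,-7)=637 g(15,-5)=1001 g(15,-3)=1001 g(15,-1)=429 g(15,1)=429 g(15,3)=1001 g(15,5)=1001 g(15,7)=637 g(15,9)=273 g(15,11)=77 g(15,13)=13 g(15,15)=1
Paths never hitting 0: Σ_s g(15,s) = 6864
Paths hitting 0: 2^15 - 6864 = 25904
P = 25904/32768 = 1619/2048

Answer: 1619/2048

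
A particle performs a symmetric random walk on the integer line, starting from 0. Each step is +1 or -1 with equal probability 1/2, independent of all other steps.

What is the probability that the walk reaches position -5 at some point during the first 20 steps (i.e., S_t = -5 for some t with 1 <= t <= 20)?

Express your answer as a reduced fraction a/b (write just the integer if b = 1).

Count via complement. Let g(t,s) = #length-t paths at position s with S_1..S_t all ≠ -5.
g(t,s) = g(t-1,s-1) + g(t-1,s+1) for s ≠ -5; g(t,-5) = 0.
t=0: g(0,0)=1
t=1: g(1,-1)=1 g(1,1)=1
t=2: g(2,-2)=1 g(2,0)=2 g(2,2)=1
t=3: g(3,-3)=1 g(3,-1)=3 g(3,1)=3 g(3,3)=1
t=4: g(4,-4)=1 g(4,-2)=4 g(4,0)=6 g(4,2)=4 g(4,4)=1
t=5: g(5,-3)=5 g(5,-1)=10 g(5,1)=10 g(5,3)=5 g(5,5)=1
t=6: g(6,-4)=5 g(6,-2)=15 g(6,0)=20 g(6,2)=15 g(6,4)=6 g(6,6)=1
t=7: g(7,-3)=20 g(7,-1)=35 g(7,1)=35 g(7,3)=21 g(7,5)=7 g(7,7)=1
t=8: g(8,-4)=20 g(8,-2)=55 g(8,0)=70 g(8,2)=56 g(8,4)=28 g(8,6)=8 g(8,8)=1
t=9: g(9,-3)=75 g(9,-1)=125 g(9,1)=126 g(9,3)=84 g(9,5)=36 g(9,7)=9 g(9,9)=1
t=10: g(10,-4)=75 g(10,-2)=200 g(10,0)=251 g(10,2)=210 g(10,4)=120 g(10,6)=45 g(10,8)=10 g(10,10)=1
t=11: g(11,-3)=275 g(11,-1)=451 g(11,1)=461 g(11,3)=330 g(11,5)=165 g(11,7)=55 g(11,9)=11 g(11,11)=1
t=12: g(12,-4)=275 g(12,-2)=726 g(12,0)=912 g(12,2)=791 g(12,4)=495 g(12,6)=220 g(12,8)=66 g(12,10)=12 g(12,12)=1
t=13: g(13,-3)=1001 g(13,-1)=1638 g(13,1)=1703 g(13,3)=1286 g(13,5)=715 g(13,7)=286 g(13,9)=78 g(13,11)=13 g(13,13)=1
t=14: g(14,-4)=1001 g(14,-2)=2639 g(14,0)=3341 g(14,2)=2989 g(14,4)=2001 g(14,6)=1001 g(14,8)=364 g(14,10)=91 g(14,12)=14 g(14,14)=1
t=15: g(15,-3)=3640 g(15,-1)=5980 g(15,1)=6330 g(15,3)=4990 g(15,5)=3002 g(15,7)=1365 g(15,9)=455 g(15,11)=105 g(15,13)=15 g(15,15)=1
t=16: g(16,-4)=3640 g(16,-2)=9620 g(16,0)=12310 g(16,2)=11320 g(16,4)=7992 g(16,6)=4367 g(16,8)=1820 g(16,10)=560 g(16,12)=120 g(16,14)=16 g(16,16)=1
t=17: g(17,-3)=13260 g(17,-1)=21930 g(17,1)=23630 g(17,3)=19312 g(17,5)=12359 g(17,7)=6187 g(17,9)=2380 g(17,11)=680 g(17,13)=136 g(17,15)=17 g(17,17)=1
t=18: g(18,-4)=13260 g(18,-2)=35190 g(18,0)=45560 g(18,2)=42942 g(18,4)=31671 g(18,6)=18546 g(18,8)=8567 g(18,10)=3060 g(18,12)=816 g(18,14)=153 g(18,16)=18 g(18,18)=1
t=19: g(19,-3)=48450 g(19,-1)=80750 g(19,1)=88502 g(19,3)=74613 g(19,5)=50217 g(19,7)=27113 g(19,9)=11627 g(19,11)=3876 g(19,13)=969 g(19,15)=171 g(19,17)=19 g(19,19)=1
t=20: g(20,-4)=48450 g(20,-2)=129200 g(20,0)=169252 g(20,2)=163115 g(20,4)=124830 g(20,6)=77330 g(20,8)=38740 g(20,10)=15503 g(20,12)=4845 g(20,14)=1140 g(20,16)=190 g(20,18)=20 g(20,20)=1
Paths never hitting -5: Σ_s g(20,s) = 772616
Paths hitting -5: 2^20 - 772616 = 275960
P = 275960/1048576 = 34495/131072

Answer: 34495/131072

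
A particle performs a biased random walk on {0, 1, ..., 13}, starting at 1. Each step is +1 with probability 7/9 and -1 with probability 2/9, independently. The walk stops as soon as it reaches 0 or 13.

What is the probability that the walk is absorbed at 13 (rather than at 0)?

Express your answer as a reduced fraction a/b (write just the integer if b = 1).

Biased walk: p = 7/9, q = 2/9, r = q/p = 2/7
Gambler's ruin: P(hit 13 before 0 | start at 1) = (1 - r^a)/(1 - r^N)
r^1 = 2/7; r^13 = 8192/96889010407
P = (1 - 2/7) / (1 - 8192/96889010407) = 5/7 / 96889002215/96889010407 = 13841287201/19377800443

Answer: 13841287201/19377800443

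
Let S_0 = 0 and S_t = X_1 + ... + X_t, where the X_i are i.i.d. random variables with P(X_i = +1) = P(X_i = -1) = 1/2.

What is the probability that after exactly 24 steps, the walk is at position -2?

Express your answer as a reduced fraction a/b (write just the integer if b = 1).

To reach position -2 after 24 steps: need 11 steps of +1 and 13 of -1.
Favorable paths: C(24,11) = 2496144
Total paths: 2^24 = 16777216
P = 2496144/16777216 = 156009/1048576

Answer: 156009/1048576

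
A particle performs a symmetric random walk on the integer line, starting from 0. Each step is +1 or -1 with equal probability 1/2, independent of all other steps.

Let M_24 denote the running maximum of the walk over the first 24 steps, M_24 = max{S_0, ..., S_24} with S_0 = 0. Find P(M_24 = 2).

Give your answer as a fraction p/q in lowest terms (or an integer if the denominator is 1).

Answer: 156009/1048576

Derivation:
Let M_24 = max(S_0,...,S_24). Use the reflection principle: for j ≥ 1, #{paths with M_24 ≥ j} = #{S_24 ≥ j} + #{S_24 ≥ j+1}.
By reflection, #{M_24 ≥ 2} = #{S_24 ≥ 2} + #{S_24 ≥ 3} = 7036530 + 4540386 = 11576916.
#{M_24 ≥ 3} = #{S_24 ≥ 3} + #{S_24 ≥ 4} = 4540386 + 4540386 = 9080772.
#{M_24 = 2} = 11576916 - 9080772 = 2496144.
P(M_24 = 2) = 2496144/16777216 = 156009/1048576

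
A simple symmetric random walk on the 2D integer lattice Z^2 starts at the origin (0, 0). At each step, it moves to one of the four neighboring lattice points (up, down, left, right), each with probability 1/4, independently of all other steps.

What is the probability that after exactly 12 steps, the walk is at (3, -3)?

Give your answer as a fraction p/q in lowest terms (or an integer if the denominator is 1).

Answer: 12705/1048576

Derivation:
Let h be the number of horizontal steps (so 12-h are vertical). To end at (3,-3) need (h+3)/2 right-steps and ((12-h)-3)/2 up-steps.
Sum over h with 3 ≤ h ≤ 9, h ≡ 1 (mod 2), 12-h ≡ 1 (mod 2):
h=3: C(12,3)·C(3,3)·C(9,3) = 220·1·84 = 18480
h=5: C(12,5)·C(5,4)·C(7,2) = 792·5·21 = 83160
h=7: C(12,7)·C(7,5)·C(5,1) = 792·21·5 = 83160
h=9: C(12,9)·C(9,6)·C(3,0) = 220·84·1 = 18480
Total favorable: 203280
Total paths: 4^12 = 16777216
P = 203280/16777216 = 12705/1048576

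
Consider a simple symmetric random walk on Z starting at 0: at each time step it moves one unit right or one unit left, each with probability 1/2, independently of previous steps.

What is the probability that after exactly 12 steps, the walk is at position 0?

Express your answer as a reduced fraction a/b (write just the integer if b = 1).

To reach position 0 after 12 steps: need 6 steps of +1 and 6 of -1.
Favorable paths: C(12,6) = 924
Total paths: 2^12 = 4096
P = 924/4096 = 231/1024

Answer: 231/1024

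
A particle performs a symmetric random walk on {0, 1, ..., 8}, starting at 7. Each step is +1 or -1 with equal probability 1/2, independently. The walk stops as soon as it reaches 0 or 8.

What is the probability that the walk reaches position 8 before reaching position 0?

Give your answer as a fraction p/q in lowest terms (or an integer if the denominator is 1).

Symmetric walk (p = 1/2): the harmonic-function argument gives P(hit 8 before 0 | start at 7) = a/N.
P = 7/8 = 7/8

Answer: 7/8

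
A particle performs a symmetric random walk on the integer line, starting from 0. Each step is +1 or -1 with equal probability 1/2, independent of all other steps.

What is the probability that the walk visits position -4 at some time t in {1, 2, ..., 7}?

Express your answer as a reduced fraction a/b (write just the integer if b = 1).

Count via complement. Let g(t,s) = #length-t paths at position s with S_1..S_t all ≠ -4.
g(t,s) = g(t-1,s-1) + g(t-1,s+1) for s ≠ -4; g(t,-4) = 0.
t=0: g(0,0)=1
t=1: g(1,-1)=1 g(1,1)=1
t=2: g(2,-2)=1 g(2,0)=2 g(2,2)=1
t=3: g(3,-3)=1 g(3,-1)=3 g(3,1)=3 g(3,3)=1
t=4: g(4,-2)=4 g(4,0)=6 g(4,2)=4 g(4,4)=1
t=5: g(5,-3)=4 g(5,-1)=10 g(5,1)=10 g(5,3)=5 g(5,5)=1
t=6: g(6,-2)=14 g(6,0)=20 g(6,2)=15 g(6,4)=6 g(6,6)=1
t=7: g(7,-3)=14 g(7,-1)=34 g(7,1)=35 g(7,3)=21 g(7,5)=7 g(7,7)=1
Paths never hitting -4: Σ_s g(7,s) = 112
Paths hitting -4: 2^7 - 112 = 16
P = 16/128 = 1/8

Answer: 1/8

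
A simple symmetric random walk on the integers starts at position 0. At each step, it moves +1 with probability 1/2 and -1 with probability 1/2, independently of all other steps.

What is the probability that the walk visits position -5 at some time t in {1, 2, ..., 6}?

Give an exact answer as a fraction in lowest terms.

Answer: 1/32

Derivation:
Count via complement. Let g(t,s) = #length-t paths at position s with S_1..S_t all ≠ -5.
g(t,s) = g(t-1,s-1) + g(t-1,s+1) for s ≠ -5; g(t,-5) = 0.
t=0: g(0,0)=1
t=1: g(1,-1)=1 g(1,1)=1
t=2: g(2,-2)=1 g(2,0)=2 g(2,2)=1
t=3: g(3,-3)=1 g(3,-1)=3 g(3,1)=3 g(3,3)=1
t=4: g(4,-4)=1 g(4,-2)=4 g(4,0)=6 g(4,2)=4 g(4,4)=1
t=5: g(5,-3)=5 g(5,-1)=10 g(5,1)=10 g(5,3)=5 g(5,5)=1
t=6: g(6,-4)=5 g(6,-2)=15 g(6,0)=20 g(6,2)=15 g(6,4)=6 g(6,6)=1
Paths never hitting -5: Σ_s g(6,s) = 62
Paths hitting -5: 2^6 - 62 = 2
P = 2/64 = 1/32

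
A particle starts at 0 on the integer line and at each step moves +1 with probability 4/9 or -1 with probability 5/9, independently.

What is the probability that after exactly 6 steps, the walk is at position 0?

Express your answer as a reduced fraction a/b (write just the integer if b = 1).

To be at 0 after 6 steps: need exactly 3 steps of +1 and 3 of -1.
Number of such sequences: C(6,3) = 20
Each has probability (4/9)^3 · (5/9)^3 = 8000/531441
P = 20 · 8000/531441 = 160000/531441

Answer: 160000/531441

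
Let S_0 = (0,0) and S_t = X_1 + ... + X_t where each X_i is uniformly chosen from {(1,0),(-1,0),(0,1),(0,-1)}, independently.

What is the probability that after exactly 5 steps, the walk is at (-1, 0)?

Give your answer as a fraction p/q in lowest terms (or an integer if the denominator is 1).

Answer: 25/256

Derivation:
Let h be the number of horizontal steps (so 5-h are vertical). To end at (-1,0) need (h-1)/2 right-steps and ((5-h)+0)/2 up-steps.
Sum over h with 1 ≤ h ≤ 5, h ≡ 1 (mod 2), 5-h ≡ 0 (mod 2):
h=1: C(5,1)·C(1,0)·C(4,2) = 5·1·6 = 30
h=3: C(5,3)·C(3,1)·C(2,1) = 10·3·2 = 60
h=5: C(5,5)·C(5,2)·C(0,0) = 1·10·1 = 10
Total favorable: 100
Total paths: 4^5 = 1024
P = 100/1024 = 25/256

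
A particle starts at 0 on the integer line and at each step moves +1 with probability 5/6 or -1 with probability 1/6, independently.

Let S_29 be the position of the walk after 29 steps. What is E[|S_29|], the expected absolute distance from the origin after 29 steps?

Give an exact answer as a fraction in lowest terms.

S_29 takes values m ≡ 1 (mod 2) with |m| ≤ 29; P(S_29=m) = C(29,(29+m)/2) · (5/6)^((29+m)/2) · (1/6)^((29-m)/2).
Distribution: P(S=-29)=1/36845653286788892983296, P(S=-27)=145/36845653286788892983296, P(S=-25)=5075/18422826643394446491648, P(S=-23)=25375/2046980738154938499072, P(S=-21)=1649375/4093961476309876998144, P(S=-19)=41234375/4093961476309876998144, P(S=-17)=206171875/1023490369077469249536, P(S=-15)=3387109375/1023490369077469249536, P(S=-13)=186291015625/4093961476309876998144, P(S=-11)=6520185546875/12281884428929630994432, P(S=-9)=32600927734375/6140942214464815497216, P(S=-7)=281553466796875/6140942214464815497216, P(S=-5)=1407767333984375/4093961476309876998144, P(S=-3)=9204632568359375/4093961476309876998144, P(S=-1)=6574737548828125/511745184538734624768, P(S=1)=32873687744140625/511745184538734624768, P(S=3)=1150579071044921875/4093961476309876998144, P(S=5)=4399272918701171875/4093961476309876998144, P(S=7)=21996364593505859375/6140942214464815497216, P(S=9)=63673686981201171875/6140942214464815497216, P(S=11)=318368434906005859375/12281884428929630994432, P(S=13)=227406024932861328125/4093961476309876998144, P(S=15)=103366374969482421875/1023490369077469249536, P(S=17)=157296657562255859375/1023490369077469249536, P(S=19)=786483287811279296875/4093961476309876998144, P(S=21)=786483287811279296875/4093961476309876998144, P(S=23)=302493572235107421875/2046980738154938499072, P(S=25)=1512467861175537109375/18422826643394446491648, P(S=27)=1080334186553955078125/36845653286788892983296, P(S=29)=186264514923095703125/36845653286788892983296
E[|S_29|] = Σ_m |m|·P(S_29=m) = 14840643646637193928603/767617776808101937152

Answer: 14840643646637193928603/767617776808101937152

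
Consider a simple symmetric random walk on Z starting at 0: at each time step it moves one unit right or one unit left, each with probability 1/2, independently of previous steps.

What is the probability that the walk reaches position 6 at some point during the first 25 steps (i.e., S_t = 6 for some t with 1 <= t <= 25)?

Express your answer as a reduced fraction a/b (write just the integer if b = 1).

Count via complement. Let g(t,s) = #length-t paths at position s with S_1..S_t all ≠ 6.
g(t,s) = g(t-1,s-1) + g(t-1,s+1) for s ≠ 6; g(t,6) = 0.
t=0: g(0,0)=1
t=1: g(1,-1)=1 g(1,1)=1
t=2: g(2,-2)=1 g(2,0)=2 g(2,2)=1
t=3: g(3,-3)=1 g(3,-1)=3 g(3,1)=3 g(3,3)=1
t=4: g(4,-4)=1 g(4,-2)=4 g(4,0)=6 g(4,2)=4 g(4,4)=1
t=5: g(5,-5)=1 g(5,-3)=5 g(5,-1)=10 g(5,1)=10 g(5,3)=5 g(5,5)=1
t=6: g(6,-6)=1 g(6,-4)=6 g(6,-2)=15 g(6,0)=20 g(6,2)=15 g(6,4)=6
t=7: g(7,-7)=1 g(7,-5)=7 g(7,-3)=21 g(7,-1)=35 g(7,1)=35 g(7,3)=21 g(7,5)=6
t=8: g(8,-8)=1 g(8,-6)=8 g(8,-4)=28 g(8,-2)=56 g(8,0)=70 g(8,2)=56 g(8,4)=27
t=9: g(9,-9)=1 g(9,-7)=9 g(9,-5)=36 g(9,-3)=84 g(9,-1)=126 g(9,1)=126 g(9,3)=83 g(9,5)=27
t=10: g(10,-10)=1 g(10,-8)=10 g(10,-6)=45 g(10,-4)=120 g(10,-2)=210 g(10,0)=252 g(10,2)=209 g(10,4)=110
t=11: g(11,-11)=1 g(11,-9)=11 g(11,-7)=55 g(11,-5)=165 g(11,-3)=330 g(11,-1)=462 g(11,1)=461 g(11,3)=319 g(11,5)=110
t=12: g(12,-12)=1 g(12,-10)=12 g(12,-8)=66 g(12,-6)=220 g(12,-4)=495 g(12,-2)=792 g(12,0)=923 g(12,2)=780 g(12,4)=429
t=13: g(13,-13)=1 g(13,-11)=13 g(13,-9)=78 g(13,-7)=286 g(13,-5)=715 g(13,-3)=1287 g(13,-1)=1715 g(13,1)=1703 g(13,3)=1209 g(13,5)=429
t=14: g(14,-14)=1 g(14,-12)=14 g(14,-10)=91 g(14,-8)=364 g(14,-6)=1001 g(14,-4)=2002 g(14,-2)=3002 g(14,0)=3418 g(14,2)=2912 g(14,4)=1638
t=15: g(15,-15)=1 g(15,-13)=15 g(15,-11)=105 g(15,-9)=455 g(15,-7)=1365 g(15,-5)=3003 g(15,-3)=5004 g(15,-1)=6420 g(15,1)=6330 g(15,3)=4550 g(15,5)=1638
t=16: g(16,-16)=1 g(16,-14)=16 g(16,-12)=120 g(16,-10)=560 g(16,-8)=1820 g(16,-6)=4368 g(16,-4)=8007 g(16,-2)=11424 g(16,0)=12750 g(16,2)=10880 g(16,4)=6188
t=17: g(17,-17)=1 g(17,-15)=17 g(17,-13)=136 g(17,-11)=680 g(17,-9)=2380 g(17,-7)=6188 g(17,-5)=12375 g(17,-3)=19431 g(17,-1)=24174 g(17,1)=23630 g(17,3)=17068 g(17,5)=6188
t=18: g(18,-18)=1 g(18,-16)=18 g(18,-14)=153 g(18,-12)=816 g(18,-10)=3060 g(18,-8)=8568 g(18,-6)=18563 g(18,-4)=31806 g(18,-2)=43605 g(18,0)=47804 g(18,2)=40698 g(18,4)=23256
t=19: g(19,-19)=1 g(19,-17)=19 g(19,-15)=171 g(19,-13)=969 g(19,-11)=3876 g(19,-9)=11628 g(19,-7)=27131 g(19,-5)=50369 g(19,-3)=75411 g(19,-1)=91409 g(19,1)=88502 g(19,3)=63954 g(19,5)=23256
t=20: g(20,-20)=1 g(20,-18)=20 g(20,-16)=190 g(20,-14)=1140 g(20,-12)=4845 g(20,-10)=15504 g(20,-8)=38759 g(20,-6)=77500 g(20,-4)=125780 g(20,-2)=166820 g(20,0)=179911 g(20,2)=152456 g(20,4)=87210
t=21: g(21,-21)=1 g(21,-19)=21 g(21,-17)=210 g(21,-15)=1330 g(21,-13)=5985 g(21,-11)=20349 g(21,-9)=54263 g(21,-7)=116259 g(21,-5)=203280 g(21,-3)=292600 g(21,-1)=346731 g(21,1)=332367 g(21,3)=239666 g(21,5)=87210
t=22: g(22,-22)=1 g(22,-20)=22 g(22,-18)=231 g(22,-16)=1540 g(22,-14)=7315 g(22,-12)=26334 g(22,-10)=74612 g(22,-8)=170522 g(22,-6)=319539 g(22,-4)=495880 g(22,-2)=639331 g(22,0)=679098 g(22,2)=572033 g(22,4)=326876
t=23: g(23,-23)=1 g(23,-21)=23 g(23,-19)=253 g(23,-17)=1771 g(23,-15)=8855 g(23,-13)=33649 g(23,-11)=100946 g(23,-9)=245134 g(23,-7)=490061 g(23,-5)=815419 g(23,-3)=1135211 g(23,-1)=1318429 g(23,1)=1251131 g(23,3)=898909 g(23,5)=326876
t=24: g(24,-24)=1 g(24,-22)=24 g(24,-20)=276 g(24,-18)=2024 g(24,-16)=10626 g(24,-14)=42504 g(24,-12)=134595 g(24,-10)=346080 g(24,-8)=735195 g(24,-6)=1305480 g(24,-4)=1950630 g(24,-2)=2453640 g(24,0)=2569560 g(24,2)=2150040 g(24,4)=1225785
t=25: g(25,-25)=1 g(25,-23)=25 g(25,-21)=300 g(25,-19)=2300 g(25,-17)=12650 g(25,-15)=53130 g(25,-13)=177099 g(25,-11)=480675 g(25,-9)=1081275 g(25,-7)=2040675 g(25,-5)=3256110 g(25,-3)=4404270 g(25,-1)=5023200 g(25,1)=4719600 g(25,3)=3375825 g(25,5)=1225785
Paths never hitting 6: Σ_s g(25,s) = 25852920
Paths hitting 6: 2^25 - 25852920 = 7701512
P = 7701512/33554432 = 962689/4194304

Answer: 962689/4194304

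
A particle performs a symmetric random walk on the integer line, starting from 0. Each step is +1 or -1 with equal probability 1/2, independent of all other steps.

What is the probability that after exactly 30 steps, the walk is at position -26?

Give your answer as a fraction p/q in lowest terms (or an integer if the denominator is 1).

Answer: 435/1073741824

Derivation:
To reach position -26 after 30 steps: need 2 steps of +1 and 28 of -1.
Favorable paths: C(30,2) = 435
Total paths: 2^30 = 1073741824
P = 435/1073741824 = 435/1073741824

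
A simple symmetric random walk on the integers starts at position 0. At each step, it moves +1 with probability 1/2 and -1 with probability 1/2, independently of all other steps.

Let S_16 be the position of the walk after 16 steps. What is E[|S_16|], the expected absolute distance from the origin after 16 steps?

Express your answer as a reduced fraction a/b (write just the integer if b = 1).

Answer: 6435/2048

Derivation:
S_16 takes values m ≡ 0 (mod 2) with |m| ≤ 16; P(S_16=m) = C(16,(16+m)/2)/2^16.
Total paths: 2^16 = 65536
Distribution: P(S=-16)=1/65536, P(S=-14)=16/65536, P(S=-12)=120/65536, P(S=-10)=560/65536, P(S=-8)=1820/65536, P(S=-6)=4368/65536, P(S=-4)=8008/65536, P(S=-2)=11440/65536, P(S=0)=12870/65536, P(S=2)=11440/65536, P(S=4)=8008/65536, P(S=6)=4368/65536, P(S=8)=1820/65536, P(S=10)=560/65536, P(S=12)=120/65536, P(S=14)=16/65536, P(S=16)=1/65536
E[|S_16|] = Σ_m |m|·P(S_16=m) = 205920/65536 = 6435/2048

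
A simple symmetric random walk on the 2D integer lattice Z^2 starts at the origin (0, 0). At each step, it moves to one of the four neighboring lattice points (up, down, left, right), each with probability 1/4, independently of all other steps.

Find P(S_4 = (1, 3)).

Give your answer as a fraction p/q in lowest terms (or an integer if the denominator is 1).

Let h be the number of horizontal steps (so 4-h are vertical). To end at (1,3) need (h+1)/2 right-steps and ((4-h)+3)/2 up-steps.
Sum over h with 1 ≤ h ≤ 1, h ≡ 1 (mod 2), 4-h ≡ 1 (mod 2):
h=1: C(4,1)·C(1,1)·C(3,3) = 4·1·1 = 4
Total favorable: 4
Total paths: 4^4 = 256
P = 4/256 = 1/64

Answer: 1/64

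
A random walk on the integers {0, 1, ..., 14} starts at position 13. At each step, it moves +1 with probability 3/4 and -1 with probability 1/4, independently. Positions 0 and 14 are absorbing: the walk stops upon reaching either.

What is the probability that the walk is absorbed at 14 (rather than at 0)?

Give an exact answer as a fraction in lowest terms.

Answer: 2391483/2391484

Derivation:
Biased walk: p = 3/4, q = 1/4, r = q/p = 1/3
Gambler's ruin: P(hit 14 before 0 | start at 13) = (1 - r^a)/(1 - r^N)
r^13 = 1/1594323; r^14 = 1/4782969
P = (1 - 1/1594323) / (1 - 1/4782969) = 1594322/1594323 / 4782968/4782969 = 2391483/2391484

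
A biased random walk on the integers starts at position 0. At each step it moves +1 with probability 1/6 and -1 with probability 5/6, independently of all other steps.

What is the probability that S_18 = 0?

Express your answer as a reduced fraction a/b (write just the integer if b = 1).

Answer: 23740234375/25389989167104

Derivation:
To be at 0 after 18 steps: need exactly 9 steps of +1 and 9 of -1.
Number of such sequences: C(18,9) = 48620
Each has probability (1/6)^9 · (5/6)^9 = 1953125/101559956668416
P = 48620 · 1953125/101559956668416 = 23740234375/25389989167104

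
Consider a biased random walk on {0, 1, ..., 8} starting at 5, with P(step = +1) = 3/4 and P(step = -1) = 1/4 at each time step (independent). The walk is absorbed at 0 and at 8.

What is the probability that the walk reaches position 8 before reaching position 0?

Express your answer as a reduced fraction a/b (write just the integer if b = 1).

Answer: 3267/3280

Derivation:
Biased walk: p = 3/4, q = 1/4, r = q/p = 1/3
Gambler's ruin: P(hit 8 before 0 | start at 5) = (1 - r^a)/(1 - r^N)
r^5 = 1/243; r^8 = 1/6561
P = (1 - 1/243) / (1 - 1/6561) = 242/243 / 6560/6561 = 3267/3280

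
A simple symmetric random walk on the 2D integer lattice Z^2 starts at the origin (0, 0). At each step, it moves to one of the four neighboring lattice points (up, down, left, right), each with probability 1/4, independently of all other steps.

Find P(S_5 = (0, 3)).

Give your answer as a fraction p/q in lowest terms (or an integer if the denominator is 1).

Answer: 25/1024

Derivation:
Let h be the number of horizontal steps (so 5-h are vertical). To end at (0,3) need (h+0)/2 right-steps and ((5-h)+3)/2 up-steps.
Sum over h with 0 ≤ h ≤ 2, h ≡ 0 (mod 2), 5-h ≡ 1 (mod 2):
h=0: C(5,0)·C(0,0)·C(5,4) = 1·1·5 = 5
h=2: C(5,2)·C(2,1)·C(3,3) = 10·2·1 = 20
Total favorable: 25
Total paths: 4^5 = 1024
P = 25/1024 = 25/1024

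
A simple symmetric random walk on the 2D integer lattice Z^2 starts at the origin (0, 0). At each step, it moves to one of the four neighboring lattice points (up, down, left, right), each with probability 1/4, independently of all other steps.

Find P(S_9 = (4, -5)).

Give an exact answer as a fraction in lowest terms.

Answer: 63/131072

Derivation:
Let h be the number of horizontal steps (so 9-h are vertical). To end at (4,-5) need (h+4)/2 right-steps and ((9-h)-5)/2 up-steps.
Sum over h with 4 ≤ h ≤ 4, h ≡ 0 (mod 2), 9-h ≡ 1 (mod 2):
h=4: C(9,4)·C(4,4)·C(5,0) = 126·1·1 = 126
Total favorable: 126
Total paths: 4^9 = 262144
P = 126/262144 = 63/131072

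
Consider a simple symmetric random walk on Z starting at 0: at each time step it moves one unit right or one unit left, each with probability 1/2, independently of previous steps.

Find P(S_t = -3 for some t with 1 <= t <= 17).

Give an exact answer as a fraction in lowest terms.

Count via complement. Let g(t,s) = #length-t paths at position s with S_1..S_t all ≠ -3.
g(t,s) = g(t-1,s-1) + g(t-1,s+1) for s ≠ -3; g(t,-3) = 0.
t=0: g(0,0)=1
t=1: g(1,-1)=1 g(1,1)=1
t=2: g(2,-2)=1 g(2,0)=2 g(2,2)=1
t=3: g(3,-1)=3 g(3,1)=3 g(3,3)=1
t=4: g(4,-2)=3 g(4,0)=6 g(4,2)=4 g(4,4)=1
t=5: g(5,-1)=9 g(5,1)=10 g(5,3)=5 g(5,5)=1
t=6: g(6,-2)=9 g(6,0)=19 g(6,2)=15 g(6,4)=6 g(6,6)=1
t=7: g(7,-1)=28 g(7,1)=34 g(7,3)=21 g(7,5)=7 g(7,7)=1
t=8: g(8,-2)=28 g(8,0)=62 g(8,2)=55 g(8,4)=28 g(8,6)=8 g(8,8)=1
t=9: g(9,-1)=90 g(9,1)=117 g(9,3)=83 g(9,5)=36 g(9,7)=9 g(9,9)=1
t=10: g(10,-2)=90 g(10,0)=207 g(10,2)=200 g(10,4)=119 g(10,6)=45 g(10,8)=10 g(10,10)=1
t=11: g(11,-1)=297 g(11,1)=407 g(11,3)=319 g(11,5)=164 g(11,7)=55 g(11,9)=11 g(11,11)=1
t=12: g(12,-2)=297 g(12,0)=704 g(12,2)=726 g(12,4)=483 g(12,6)=219 g(12,8)=66 g(12,10)=12 g(12,12)=1
t=13: g(13,-1)=1001 g(13,1)=1430 g(13,3)=1209 g(13,5)=702 g(13,7)=285 g(13,9)=78 g(13,11)=13 g(13,13)=1
t=14: g(14,-2)=1001 g(14,0)=2431 g(14,2)=2639 g(14,4)=1911 g(14,6)=987 g(14,8)=363 g(14,10)=91 g(14,12)=14 g(14,14)=1
t=15: g(15,-1)=3432 g(15,1)=5070 g(15,3)=4550 g(15,5)=2898 g(15,7)=1350 g(15,9)=454 g(15,11)=105 g(15,13)=15 g(15,15)=1
t=16: g(16,-2)=3432 g(16,0)=8502 g(16,2)=9620 g(16,4)=7448 g(16,6)=4248 g(16,8)=1804 g(16,10)=559 g(16,12)=120 g(16,14)=16 g(16,16)=1
t=17: g(17,-1)=11934 g(17,1)=18122 g(17,3)=17068 g(17,5)=11696 g(17,7)=6052 g(17,9)=2363 g(17,11)=679 g(17,13)=136 g(17,15)=17 g(17,17)=1
Paths never hitting -3: Σ_s g(17,s) = 68068
Paths hitting -3: 2^17 - 68068 = 63004
P = 63004/131072 = 15751/32768

Answer: 15751/32768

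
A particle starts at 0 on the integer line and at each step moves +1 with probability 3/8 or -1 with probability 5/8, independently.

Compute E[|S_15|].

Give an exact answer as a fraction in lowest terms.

Answer: 2438702807295/549755813888

Derivation:
S_15 takes values m ≡ 1 (mod 2) with |m| ≤ 15; P(S_15=m) = C(15,(15+m)/2) · (3/8)^((15+m)/2) · (5/8)^((15-m)/2).
Distribution: P(S=-15)=30517578125/35184372088832, P(S=-13)=274658203125/35184372088832, P(S=-11)=1153564453125/35184372088832, P(S=-9)=2999267578125/35184372088832, P(S=-7)=5398681640625/35184372088832, P(S=-5)=7126259765625/35184372088832, P(S=-3)=7126259765625/35184372088832, P(S=-1)=5497400390625/35184372088832, P(S=1)=3298440234375/35184372088832, P(S=3)=1539272109375/35184372088832, P(S=5)=554137959375/35184372088832, P(S=7)=151128534375/35184372088832, P(S=9)=30225706875/35184372088832, P(S=11)=4185097875/35184372088832, P(S=13)=358722675/35184372088832, P(S=15)=14348907/35184372088832
E[|S_15|] = Σ_m |m|·P(S_15=m) = 2438702807295/549755813888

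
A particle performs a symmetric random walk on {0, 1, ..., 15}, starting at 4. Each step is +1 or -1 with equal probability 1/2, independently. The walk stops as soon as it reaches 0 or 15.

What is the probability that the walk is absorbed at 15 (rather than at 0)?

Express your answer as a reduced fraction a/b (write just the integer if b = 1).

Answer: 4/15

Derivation:
Symmetric walk (p = 1/2): the harmonic-function argument gives P(hit 15 before 0 | start at 4) = a/N.
P = 4/15 = 4/15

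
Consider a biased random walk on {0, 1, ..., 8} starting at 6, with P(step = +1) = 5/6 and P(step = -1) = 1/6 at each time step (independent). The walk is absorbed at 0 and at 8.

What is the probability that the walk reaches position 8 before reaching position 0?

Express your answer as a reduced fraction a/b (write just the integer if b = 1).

Answer: 16275/16276

Derivation:
Biased walk: p = 5/6, q = 1/6, r = q/p = 1/5
Gambler's ruin: P(hit 8 before 0 | start at 6) = (1 - r^a)/(1 - r^N)
r^6 = 1/15625; r^8 = 1/390625
P = (1 - 1/15625) / (1 - 1/390625) = 15624/15625 / 390624/390625 = 16275/16276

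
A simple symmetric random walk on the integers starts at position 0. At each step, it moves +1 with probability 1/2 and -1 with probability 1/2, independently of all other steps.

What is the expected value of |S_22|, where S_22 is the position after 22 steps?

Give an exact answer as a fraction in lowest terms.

S_22 takes values m ≡ 0 (mod 2) with |m| ≤ 22; P(S_22=m) = C(22,(22+m)/2)/2^22.
Total paths: 2^22 = 4194304
Distribution: P(S=-22)=1/4194304, P(S=-20)=22/4194304, P(S=-18)=231/4194304, P(S=-16)=1540/4194304, P(S=-14)=7315/4194304, P(S=-12)=26334/4194304, P(S=-10)=74613/4194304, P(S=-8)=170544/4194304, P(S=-6)=319770/4194304, P(S=-4)=497420/4194304, P(S=-2)=646646/4194304, P(S=0)=705432/4194304, P(S=2)=646646/4194304, P(S=4)=497420/4194304, P(S=6)=319770/4194304, P(S=8)=170544/4194304, P(S=10)=74613/4194304, P(S=12)=26334/4194304, P(S=14)=7315/4194304, P(S=16)=1540/4194304, P(S=18)=231/4194304, P(S=20)=22/4194304, P(S=22)=1/4194304
E[|S_22|] = Σ_m |m|·P(S_22=m) = 15519504/4194304 = 969969/262144

Answer: 969969/262144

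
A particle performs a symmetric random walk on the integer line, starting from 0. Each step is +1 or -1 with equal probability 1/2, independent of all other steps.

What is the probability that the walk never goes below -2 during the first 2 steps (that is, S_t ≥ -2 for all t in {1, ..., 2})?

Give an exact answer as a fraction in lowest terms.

Let f(t,s) = #length-t paths at position s with S_1..S_t all ≥ -2.
f(t,s) = f(t-1,s-1) + f(t-1,s+1) for s ≥ -2; f(t,s) = 0 for s < -2.
t=0: f(0,0)=1
t=1: f(1,-1)=1 f(1,1)=1
t=2: f(2,-2)=1 f(2,0)=2 f(2,2)=1
Σ_s f(2,s) = 4
P = 4/4 = 1

Answer: 1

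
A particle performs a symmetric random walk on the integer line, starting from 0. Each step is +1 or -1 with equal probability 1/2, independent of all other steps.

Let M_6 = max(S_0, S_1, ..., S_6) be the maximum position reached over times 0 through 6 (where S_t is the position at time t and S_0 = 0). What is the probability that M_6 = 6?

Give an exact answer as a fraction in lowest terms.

Answer: 1/64

Derivation:
Let M_6 = max(S_0,...,S_6). Use the reflection principle: for j ≥ 1, #{paths with M_6 ≥ j} = #{S_6 ≥ j} + #{S_6 ≥ j+1}.
By reflection, #{M_6 ≥ 6} = #{S_6 ≥ 6} + #{S_6 ≥ 7} = 1 + 0 = 1.
#{M_6 ≥ 7} = #{S_6 ≥ 7} + #{S_6 ≥ 8} = 0 + 0 = 0.
#{M_6 = 6} = 1 - 0 = 1.
P(M_6 = 6) = 1/64 = 1/64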